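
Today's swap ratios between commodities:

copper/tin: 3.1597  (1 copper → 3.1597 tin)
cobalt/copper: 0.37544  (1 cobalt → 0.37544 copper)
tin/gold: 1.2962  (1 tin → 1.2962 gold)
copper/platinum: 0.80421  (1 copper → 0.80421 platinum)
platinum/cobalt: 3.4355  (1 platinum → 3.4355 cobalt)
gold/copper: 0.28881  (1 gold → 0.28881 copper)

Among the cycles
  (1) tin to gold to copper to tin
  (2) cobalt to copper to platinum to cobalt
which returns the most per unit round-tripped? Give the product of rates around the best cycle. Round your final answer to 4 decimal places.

1.1829

(1) 1.2962 × 0.28881 × 3.1597 = 1.18285
(2) 0.37544 × 0.80421 × 3.4355 = 1.03729
Highest is cycle (1) at 1.1829 (>1, arbitrage).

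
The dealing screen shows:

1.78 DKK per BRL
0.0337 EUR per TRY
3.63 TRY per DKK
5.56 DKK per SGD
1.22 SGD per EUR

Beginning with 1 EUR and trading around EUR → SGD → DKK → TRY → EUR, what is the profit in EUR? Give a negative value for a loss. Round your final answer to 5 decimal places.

-0.17020

1 EUR × 1.22 = 1.22 SGD
1.22 SGD × 5.56 = 6.7832 DKK
6.7832 DKK × 3.63 = 24.623016 TRY
24.623016 TRY × 0.0337 = 0.8297956392 EUR
Net change: 0.8297956392 − 1 = -0.1702043608 EUR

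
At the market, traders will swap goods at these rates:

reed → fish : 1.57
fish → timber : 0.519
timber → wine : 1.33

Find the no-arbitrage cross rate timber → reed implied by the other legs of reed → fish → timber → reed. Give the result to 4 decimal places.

1.2272

Known legs of the cycle: 1.57 × 0.519 = 0.81483
For no arbitrage the full-cycle product must be 1, so the missing rate is 1 / 0.81483 ≈ 1.227250.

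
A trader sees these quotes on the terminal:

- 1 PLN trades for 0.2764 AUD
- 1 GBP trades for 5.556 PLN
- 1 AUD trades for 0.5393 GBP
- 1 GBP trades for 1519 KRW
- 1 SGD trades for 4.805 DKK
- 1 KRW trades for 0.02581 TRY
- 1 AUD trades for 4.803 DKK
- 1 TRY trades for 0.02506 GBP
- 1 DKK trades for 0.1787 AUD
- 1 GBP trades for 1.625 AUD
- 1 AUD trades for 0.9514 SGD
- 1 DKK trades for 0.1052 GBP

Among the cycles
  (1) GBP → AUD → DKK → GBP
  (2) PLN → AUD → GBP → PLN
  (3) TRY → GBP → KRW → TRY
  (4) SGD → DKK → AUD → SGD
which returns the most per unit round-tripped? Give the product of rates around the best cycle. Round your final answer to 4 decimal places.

(1) 1.625 × 4.803 × 0.1052 = 0.82107
(2) 0.2764 × 0.5393 × 5.556 = 0.82819
(3) 0.02506 × 1519 × 0.02581 = 0.98249
(4) 4.805 × 0.1787 × 0.9514 = 0.81692
Highest is cycle (3) at 0.9825 (≤1, no arbitrage).

0.9825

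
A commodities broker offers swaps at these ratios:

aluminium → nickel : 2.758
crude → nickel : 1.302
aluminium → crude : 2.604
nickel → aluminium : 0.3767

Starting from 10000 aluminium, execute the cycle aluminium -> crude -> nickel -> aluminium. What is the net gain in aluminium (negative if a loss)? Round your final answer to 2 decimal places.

2771.67

10000 aluminium × 2.604 = 26040 crude
26040 crude × 1.302 = 33904.08 nickel
33904.08 nickel × 0.3767 = 12771.666936 aluminium
Net change: 12771.666936 − 10000 = 2771.666936 aluminium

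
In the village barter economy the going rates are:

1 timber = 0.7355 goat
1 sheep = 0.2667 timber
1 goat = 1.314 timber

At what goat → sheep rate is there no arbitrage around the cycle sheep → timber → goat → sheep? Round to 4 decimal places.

5.0979

Known legs of the cycle: 0.2667 × 0.7355 = 0.19615785
For no arbitrage the full-cycle product must be 1, so the missing rate is 1 / 0.19615785 ≈ 5.097935.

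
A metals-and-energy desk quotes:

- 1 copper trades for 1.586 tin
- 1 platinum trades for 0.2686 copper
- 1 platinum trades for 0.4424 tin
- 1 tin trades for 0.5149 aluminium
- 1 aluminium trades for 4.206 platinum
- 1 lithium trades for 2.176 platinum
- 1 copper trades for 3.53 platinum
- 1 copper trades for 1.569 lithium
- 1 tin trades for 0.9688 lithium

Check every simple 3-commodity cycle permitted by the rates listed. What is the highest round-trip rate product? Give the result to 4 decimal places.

tin→aluminium→platinum→tin: 0.5149 × 4.206 × 0.4424 = 0.95809
lithium→platinum→tin→lithium: 2.176 × 0.4424 × 0.9688 = 0.93263
lithium→platinum→copper→lithium: 2.176 × 0.2686 × 1.569 = 0.91704
Maximum is tin→aluminium→platinum→tin at 0.9581; no arbitrage — every cycle loses value.

0.9581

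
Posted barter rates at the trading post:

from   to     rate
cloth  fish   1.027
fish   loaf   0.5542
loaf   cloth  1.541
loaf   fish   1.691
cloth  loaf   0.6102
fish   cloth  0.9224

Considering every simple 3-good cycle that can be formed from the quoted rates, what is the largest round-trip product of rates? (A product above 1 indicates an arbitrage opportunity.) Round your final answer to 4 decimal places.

cloth→loaf→fish→cloth: 0.6102 × 1.691 × 0.9224 = 0.95178
cloth→fish→loaf→cloth: 1.027 × 0.5542 × 1.541 = 0.87708
Maximum is cloth→loaf→fish→cloth at 0.9518; no arbitrage — every cycle loses value.

0.9518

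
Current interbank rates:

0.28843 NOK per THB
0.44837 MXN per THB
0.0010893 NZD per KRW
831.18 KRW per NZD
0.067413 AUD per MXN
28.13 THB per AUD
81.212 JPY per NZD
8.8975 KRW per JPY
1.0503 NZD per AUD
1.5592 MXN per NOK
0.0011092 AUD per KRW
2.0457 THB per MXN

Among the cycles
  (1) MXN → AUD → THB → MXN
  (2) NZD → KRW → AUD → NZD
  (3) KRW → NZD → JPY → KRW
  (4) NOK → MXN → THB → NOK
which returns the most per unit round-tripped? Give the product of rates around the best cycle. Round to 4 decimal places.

0.9683

(1) 0.067413 × 28.13 × 0.44837 = 0.85026
(2) 831.18 × 0.0011092 × 1.0503 = 0.96832
(3) 0.0010893 × 81.212 × 8.8975 = 0.78711
(4) 1.5592 × 2.0457 × 0.28843 = 0.91999
Highest is cycle (2) at 0.9683 (≤1, no arbitrage).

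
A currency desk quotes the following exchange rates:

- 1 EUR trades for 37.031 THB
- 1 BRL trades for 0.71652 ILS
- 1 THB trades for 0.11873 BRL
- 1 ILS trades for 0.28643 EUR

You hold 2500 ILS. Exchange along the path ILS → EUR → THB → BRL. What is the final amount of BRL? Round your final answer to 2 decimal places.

3148.36

2500 ILS × 0.28643 = 716.075 EUR
716.075 EUR × 37.031 = 26516.973325 THB
26516.973325 THB × 0.11873 = 3148.36024287725 BRL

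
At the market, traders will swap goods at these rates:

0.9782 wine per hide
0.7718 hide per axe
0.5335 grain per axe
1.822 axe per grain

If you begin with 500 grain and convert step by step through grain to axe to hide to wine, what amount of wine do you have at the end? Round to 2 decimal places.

500 grain × 1.822 = 911 axe
911 axe × 0.7718 = 703.1098 hide
703.1098 hide × 0.9782 = 687.78200636 wine

687.78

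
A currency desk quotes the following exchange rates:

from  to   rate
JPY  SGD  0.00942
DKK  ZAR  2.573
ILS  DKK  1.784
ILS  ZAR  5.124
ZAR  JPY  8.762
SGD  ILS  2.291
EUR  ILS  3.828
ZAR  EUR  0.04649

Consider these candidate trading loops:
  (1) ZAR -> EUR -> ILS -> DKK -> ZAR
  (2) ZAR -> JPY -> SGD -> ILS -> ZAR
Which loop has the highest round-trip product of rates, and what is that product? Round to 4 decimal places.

0.9689

(1) 0.04649 × 3.828 × 1.784 × 2.573 = 0.81689
(2) 8.762 × 0.00942 × 2.291 × 5.124 = 0.96892
Highest is cycle (2) at 0.9689 (≤1, no arbitrage).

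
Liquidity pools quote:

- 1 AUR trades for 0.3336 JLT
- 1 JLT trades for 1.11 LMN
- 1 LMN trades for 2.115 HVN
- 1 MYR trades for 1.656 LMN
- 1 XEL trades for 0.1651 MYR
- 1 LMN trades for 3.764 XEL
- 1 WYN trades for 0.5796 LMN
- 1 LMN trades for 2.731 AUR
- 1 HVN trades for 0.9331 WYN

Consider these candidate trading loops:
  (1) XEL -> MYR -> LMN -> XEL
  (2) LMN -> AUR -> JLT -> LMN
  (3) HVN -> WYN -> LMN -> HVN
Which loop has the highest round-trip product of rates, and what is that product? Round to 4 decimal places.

(1) 0.1651 × 1.656 × 3.764 = 1.02910
(2) 2.731 × 0.3336 × 1.11 = 1.01128
(3) 0.9331 × 0.5796 × 2.115 = 1.14384
Highest is cycle (3) at 1.1438 (>1, arbitrage).

1.1438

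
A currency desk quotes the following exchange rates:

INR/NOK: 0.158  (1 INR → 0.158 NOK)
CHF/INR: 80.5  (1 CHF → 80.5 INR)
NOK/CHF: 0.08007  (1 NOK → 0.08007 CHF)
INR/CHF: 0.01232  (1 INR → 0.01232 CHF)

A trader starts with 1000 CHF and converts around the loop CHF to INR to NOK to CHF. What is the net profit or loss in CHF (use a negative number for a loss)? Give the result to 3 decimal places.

1000 CHF × 80.5 = 80500 INR
80500 INR × 0.158 = 12719 NOK
12719 NOK × 0.08007 = 1018.41033 CHF
Net change: 1018.41033 − 1000 = 18.41033 CHF

18.410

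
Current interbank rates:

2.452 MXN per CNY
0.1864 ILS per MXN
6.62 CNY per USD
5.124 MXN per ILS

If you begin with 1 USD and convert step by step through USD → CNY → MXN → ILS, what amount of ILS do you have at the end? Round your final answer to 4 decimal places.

3.0257

1 USD × 6.62 = 6.62 CNY
6.62 CNY × 2.452 = 16.23224 MXN
16.23224 MXN × 0.1864 = 3.025689536 ILS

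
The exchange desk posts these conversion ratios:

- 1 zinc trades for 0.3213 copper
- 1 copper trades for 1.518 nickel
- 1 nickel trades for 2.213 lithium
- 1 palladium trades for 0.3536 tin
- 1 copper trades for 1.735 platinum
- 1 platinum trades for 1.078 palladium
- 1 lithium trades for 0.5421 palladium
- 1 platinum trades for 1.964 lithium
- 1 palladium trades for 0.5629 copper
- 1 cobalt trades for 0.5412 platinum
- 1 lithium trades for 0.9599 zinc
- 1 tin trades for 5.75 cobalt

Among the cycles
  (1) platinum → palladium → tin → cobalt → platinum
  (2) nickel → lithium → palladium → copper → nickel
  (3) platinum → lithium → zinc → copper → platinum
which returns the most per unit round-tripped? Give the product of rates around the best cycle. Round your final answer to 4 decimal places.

(1) 1.078 × 0.3536 × 5.75 × 0.5412 = 1.18620
(2) 2.213 × 0.5421 × 0.5629 × 1.518 = 1.02509
(3) 1.964 × 0.9599 × 0.3213 × 1.735 = 1.05094
Highest is cycle (1) at 1.1862 (>1, arbitrage).

1.1862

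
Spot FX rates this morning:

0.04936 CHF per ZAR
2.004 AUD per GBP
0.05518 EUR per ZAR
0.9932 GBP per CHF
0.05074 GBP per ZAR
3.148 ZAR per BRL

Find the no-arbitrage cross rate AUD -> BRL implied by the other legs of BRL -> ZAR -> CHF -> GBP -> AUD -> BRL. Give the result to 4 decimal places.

Known legs of the cycle: 3.148 × 0.04936 × 0.9932 × 2.004 = 0.309274634832384
For no arbitrage the full-cycle product must be 1, so the missing rate is 1 / 0.309274634832384 ≈ 3.233372.

3.2334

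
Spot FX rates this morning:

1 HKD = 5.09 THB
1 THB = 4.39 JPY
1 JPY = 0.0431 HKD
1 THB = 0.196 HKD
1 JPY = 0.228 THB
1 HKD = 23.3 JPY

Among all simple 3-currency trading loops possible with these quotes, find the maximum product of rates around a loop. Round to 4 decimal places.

1.0412

HKD→JPY→THB→HKD: 23.3 × 0.228 × 0.196 = 1.04123
HKD→THB→JPY→HKD: 5.09 × 4.39 × 0.0431 = 0.96307
Maximum is HKD→JPY→THB→HKD at 1.0412; arbitrage exists.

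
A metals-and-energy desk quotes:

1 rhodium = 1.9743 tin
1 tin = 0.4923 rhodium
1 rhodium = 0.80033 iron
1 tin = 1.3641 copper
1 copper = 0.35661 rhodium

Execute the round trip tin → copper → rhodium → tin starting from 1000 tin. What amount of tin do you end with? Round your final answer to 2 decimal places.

960.40

1000 tin × 1.3641 = 1364.1 copper
1364.1 copper × 0.35661 = 486.451701 rhodium
486.451701 rhodium × 1.9743 = 960.4015932843 tin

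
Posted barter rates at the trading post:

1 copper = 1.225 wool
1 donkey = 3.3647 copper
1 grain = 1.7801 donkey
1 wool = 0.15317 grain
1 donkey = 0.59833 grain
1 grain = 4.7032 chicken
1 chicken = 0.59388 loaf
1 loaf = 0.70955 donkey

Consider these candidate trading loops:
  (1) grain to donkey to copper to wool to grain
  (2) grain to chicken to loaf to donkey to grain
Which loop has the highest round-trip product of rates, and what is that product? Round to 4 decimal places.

1.1858

(1) 1.7801 × 3.3647 × 1.225 × 0.15317 = 1.12383
(2) 4.7032 × 0.59388 × 0.70955 × 0.59833 = 1.18581
Highest is cycle (2) at 1.1858 (>1, arbitrage).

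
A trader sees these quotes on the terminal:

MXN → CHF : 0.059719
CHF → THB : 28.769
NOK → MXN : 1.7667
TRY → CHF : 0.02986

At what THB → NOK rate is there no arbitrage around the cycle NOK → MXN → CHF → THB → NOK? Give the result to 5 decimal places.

0.32946

Known legs of the cycle: 1.7667 × 0.059719 × 28.769 = 3.0352893779637
For no arbitrage the full-cycle product must be 1, so the missing rate is 1 / 3.0352893779637 ≈ 0.3294579.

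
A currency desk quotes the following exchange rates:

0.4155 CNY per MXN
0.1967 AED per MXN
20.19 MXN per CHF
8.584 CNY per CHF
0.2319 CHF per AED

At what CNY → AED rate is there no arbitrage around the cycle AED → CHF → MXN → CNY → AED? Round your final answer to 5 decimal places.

Known legs of the cycle: 0.2319 × 20.19 × 0.4155 = 1.9453963455
For no arbitrage the full-cycle product must be 1, so the missing rate is 1 / 1.9453963455 ≈ 0.5140341.

0.51403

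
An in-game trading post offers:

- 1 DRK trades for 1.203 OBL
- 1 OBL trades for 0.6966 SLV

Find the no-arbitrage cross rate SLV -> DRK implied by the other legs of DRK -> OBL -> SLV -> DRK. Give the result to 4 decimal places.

Known legs of the cycle: 1.203 × 0.6966 = 0.8380098
For no arbitrage the full-cycle product must be 1, so the missing rate is 1 / 0.8380098 ≈ 1.193303.

1.1933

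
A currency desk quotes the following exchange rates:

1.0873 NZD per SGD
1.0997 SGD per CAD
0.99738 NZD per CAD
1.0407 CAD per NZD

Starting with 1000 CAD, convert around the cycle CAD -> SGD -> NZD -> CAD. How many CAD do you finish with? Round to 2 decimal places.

1000 CAD × 1.0997 = 1099.7 SGD
1099.7 SGD × 1.0873 = 1195.70381 NZD
1195.70381 NZD × 1.0407 = 1244.368955067 CAD

1244.37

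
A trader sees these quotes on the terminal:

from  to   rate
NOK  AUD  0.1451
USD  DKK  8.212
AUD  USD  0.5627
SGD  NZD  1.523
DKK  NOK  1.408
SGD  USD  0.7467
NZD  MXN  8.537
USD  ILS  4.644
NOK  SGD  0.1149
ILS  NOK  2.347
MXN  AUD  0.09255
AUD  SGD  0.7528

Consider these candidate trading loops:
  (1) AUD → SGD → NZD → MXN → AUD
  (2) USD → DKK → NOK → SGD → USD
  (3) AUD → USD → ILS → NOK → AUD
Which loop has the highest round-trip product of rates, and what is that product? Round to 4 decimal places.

0.9920

(1) 0.7528 × 1.523 × 8.537 × 0.09255 = 0.90586
(2) 8.212 × 1.408 × 0.1149 × 0.7467 = 0.99201
(3) 0.5627 × 4.644 × 2.347 × 0.1451 = 0.88992
Highest is cycle (2) at 0.9920 (≤1, no arbitrage).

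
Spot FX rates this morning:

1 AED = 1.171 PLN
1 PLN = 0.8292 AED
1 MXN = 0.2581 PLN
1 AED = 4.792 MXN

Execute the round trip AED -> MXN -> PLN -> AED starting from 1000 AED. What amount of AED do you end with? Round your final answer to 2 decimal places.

1000 AED × 4.792 = 4792 MXN
4792 MXN × 0.2581 = 1236.8152 PLN
1236.8152 PLN × 0.8292 = 1025.56716384 AED

1025.57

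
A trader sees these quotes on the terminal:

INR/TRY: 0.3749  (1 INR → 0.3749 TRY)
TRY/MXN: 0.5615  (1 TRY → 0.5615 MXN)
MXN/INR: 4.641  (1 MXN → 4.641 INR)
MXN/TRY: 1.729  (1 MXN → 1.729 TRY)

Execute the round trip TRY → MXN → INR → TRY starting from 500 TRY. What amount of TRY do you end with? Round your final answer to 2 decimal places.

500 TRY × 0.5615 = 280.75 MXN
280.75 MXN × 4.641 = 1302.96075 INR
1302.96075 INR × 0.3749 = 488.479985175 TRY

488.48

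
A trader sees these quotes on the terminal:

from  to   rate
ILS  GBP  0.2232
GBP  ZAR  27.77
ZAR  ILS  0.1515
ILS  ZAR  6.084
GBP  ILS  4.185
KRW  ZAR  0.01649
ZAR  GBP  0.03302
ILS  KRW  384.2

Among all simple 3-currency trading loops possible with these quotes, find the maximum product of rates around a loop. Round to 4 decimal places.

0.9598

ILS→KRW→ZAR→ILS: 384.2 × 0.01649 × 0.1515 = 0.95982
ILS→GBP→ZAR→ILS: 0.2232 × 27.77 × 0.1515 = 0.93904
ILS→ZAR→GBP→ILS: 6.084 × 0.03302 × 4.185 = 0.84074
Maximum is ILS→KRW→ZAR→ILS at 0.9598; no arbitrage — every cycle loses value.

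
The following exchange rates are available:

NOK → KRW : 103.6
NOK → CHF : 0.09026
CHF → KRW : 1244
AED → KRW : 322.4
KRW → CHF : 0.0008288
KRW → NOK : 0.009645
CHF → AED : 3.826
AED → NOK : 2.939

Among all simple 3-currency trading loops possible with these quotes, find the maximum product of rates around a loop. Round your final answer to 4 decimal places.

NOK→CHF→KRW→NOK: 0.09026 × 1244 × 0.009645 = 1.08297
KRW→CHF→AED→KRW: 0.0008288 × 3.826 × 322.4 = 1.02233
NOK→CHF→AED→NOK: 0.09026 × 3.826 × 2.939 = 1.01494
Maximum is NOK→CHF→KRW→NOK at 1.0830; arbitrage exists.

1.0830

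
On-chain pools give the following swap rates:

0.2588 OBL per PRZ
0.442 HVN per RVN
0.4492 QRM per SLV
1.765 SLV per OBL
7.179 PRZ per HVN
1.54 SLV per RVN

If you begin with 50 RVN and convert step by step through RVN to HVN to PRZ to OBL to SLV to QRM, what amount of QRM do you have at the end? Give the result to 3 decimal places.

50 RVN × 0.442 = 22.1 HVN
22.1 HVN × 7.179 = 158.6559 PRZ
158.6559 PRZ × 0.2588 = 41.06014692 OBL
41.06014692 OBL × 1.765 = 72.4711593138 SLV
72.4711593138 SLV × 0.4492 = 32.55404476375896 QRM

32.554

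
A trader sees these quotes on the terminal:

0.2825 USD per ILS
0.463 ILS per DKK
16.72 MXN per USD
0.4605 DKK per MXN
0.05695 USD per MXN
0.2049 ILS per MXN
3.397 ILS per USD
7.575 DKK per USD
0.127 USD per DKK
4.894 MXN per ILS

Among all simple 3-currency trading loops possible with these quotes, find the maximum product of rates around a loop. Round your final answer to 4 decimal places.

MXN→DKK→ILS→MXN: 0.4605 × 0.463 × 4.894 = 1.04346
USD→DKK→ILS→USD: 7.575 × 0.463 × 0.2825 = 0.99079
MXN→DKK→USD→MXN: 0.4605 × 0.127 × 16.72 = 0.97784
MXN→ILS→USD→MXN: 0.2049 × 0.2825 × 16.72 = 0.96782
MXN→USD→ILS→MXN: 0.05695 × 3.397 × 4.894 = 0.94679
Maximum is MXN→DKK→ILS→MXN at 1.0435; arbitrage exists.

1.0435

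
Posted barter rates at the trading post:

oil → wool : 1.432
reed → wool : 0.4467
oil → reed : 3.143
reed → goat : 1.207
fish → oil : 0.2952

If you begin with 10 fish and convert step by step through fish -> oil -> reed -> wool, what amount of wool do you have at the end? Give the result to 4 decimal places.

10 fish × 0.2952 = 2.952 oil
2.952 oil × 3.143 = 9.278136 reed
9.278136 reed × 0.4467 = 4.1445433512 wool

4.1445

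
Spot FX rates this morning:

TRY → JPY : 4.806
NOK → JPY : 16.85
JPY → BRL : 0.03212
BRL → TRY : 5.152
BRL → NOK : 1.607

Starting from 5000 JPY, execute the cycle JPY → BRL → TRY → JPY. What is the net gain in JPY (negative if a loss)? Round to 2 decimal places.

5000 JPY × 0.03212 = 160.6 BRL
160.6 BRL × 5.152 = 827.4112 TRY
827.4112 TRY × 4.806 = 3976.5382272 JPY
Net change: 3976.5382272 − 5000 = -1023.4617728 JPY

-1023.46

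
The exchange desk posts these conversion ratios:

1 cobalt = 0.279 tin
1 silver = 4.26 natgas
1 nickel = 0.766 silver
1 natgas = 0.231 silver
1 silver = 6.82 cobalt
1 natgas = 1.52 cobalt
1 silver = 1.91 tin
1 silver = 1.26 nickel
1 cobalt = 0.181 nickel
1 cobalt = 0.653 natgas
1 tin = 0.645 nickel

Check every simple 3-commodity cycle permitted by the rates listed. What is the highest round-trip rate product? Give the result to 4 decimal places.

1.0287

cobalt→natgas→silver→cobalt: 0.653 × 0.231 × 6.82 = 1.02875
cobalt→nickel→silver→cobalt: 0.181 × 0.766 × 6.82 = 0.94557
tin→nickel→silver→tin: 0.645 × 0.766 × 1.91 = 0.94367
Maximum is cobalt→natgas→silver→cobalt at 1.0287; arbitrage exists.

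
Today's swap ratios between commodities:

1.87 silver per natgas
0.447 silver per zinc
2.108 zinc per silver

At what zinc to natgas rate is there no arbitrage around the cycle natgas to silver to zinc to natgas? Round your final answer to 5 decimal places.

0.25368

Known legs of the cycle: 1.87 × 2.108 = 3.94196
For no arbitrage the full-cycle product must be 1, so the missing rate is 1 / 3.94196 ≈ 0.2536809.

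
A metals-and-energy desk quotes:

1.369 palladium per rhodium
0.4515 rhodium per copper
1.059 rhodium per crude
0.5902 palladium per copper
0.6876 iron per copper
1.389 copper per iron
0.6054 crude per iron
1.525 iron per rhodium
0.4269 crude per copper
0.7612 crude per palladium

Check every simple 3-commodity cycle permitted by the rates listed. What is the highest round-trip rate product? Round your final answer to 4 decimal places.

1.1036

crude→rhodium→palladium→crude: 1.059 × 1.369 × 0.7612 = 1.10357
iron→crude→rhodium→iron: 0.6054 × 1.059 × 1.525 = 0.97771
iron→copper→rhodium→iron: 1.389 × 0.4515 × 1.525 = 0.95638
Maximum is crude→rhodium→palladium→crude at 1.1036; arbitrage exists.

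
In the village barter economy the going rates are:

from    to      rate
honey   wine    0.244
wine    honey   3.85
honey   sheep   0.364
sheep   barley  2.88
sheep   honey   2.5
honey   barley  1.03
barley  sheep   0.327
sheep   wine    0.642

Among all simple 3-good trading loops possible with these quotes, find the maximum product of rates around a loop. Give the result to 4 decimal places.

honey→sheep→wine→honey: 0.364 × 0.642 × 3.85 = 0.89970
honey→barley→sheep→honey: 1.03 × 0.327 × 2.5 = 0.84203
Maximum is honey→sheep→wine→honey at 0.8997; no arbitrage — every cycle loses value.

0.8997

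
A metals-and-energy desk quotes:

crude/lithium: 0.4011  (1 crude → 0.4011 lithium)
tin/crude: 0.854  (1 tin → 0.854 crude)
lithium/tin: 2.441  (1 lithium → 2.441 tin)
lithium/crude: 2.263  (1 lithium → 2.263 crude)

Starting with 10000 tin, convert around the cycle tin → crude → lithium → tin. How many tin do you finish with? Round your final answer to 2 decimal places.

10000 tin × 0.854 = 8540 crude
8540 crude × 0.4011 = 3425.394 lithium
3425.394 lithium × 2.441 = 8361.386754 tin

8361.39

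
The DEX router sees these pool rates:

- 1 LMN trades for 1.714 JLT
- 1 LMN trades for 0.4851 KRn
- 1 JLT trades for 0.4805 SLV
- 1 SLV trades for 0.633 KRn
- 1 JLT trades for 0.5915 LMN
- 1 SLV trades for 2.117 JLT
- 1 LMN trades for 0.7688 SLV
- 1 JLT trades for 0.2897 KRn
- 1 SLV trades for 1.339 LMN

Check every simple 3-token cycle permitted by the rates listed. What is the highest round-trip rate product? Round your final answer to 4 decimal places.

1.1028

SLV→LMN→JLT→SLV: 1.339 × 1.714 × 0.4805 = 1.10277
SLV→JLT→LMN→SLV: 2.117 × 0.5915 × 0.7688 = 0.96270
Maximum is SLV→LMN→JLT→SLV at 1.1028; arbitrage exists.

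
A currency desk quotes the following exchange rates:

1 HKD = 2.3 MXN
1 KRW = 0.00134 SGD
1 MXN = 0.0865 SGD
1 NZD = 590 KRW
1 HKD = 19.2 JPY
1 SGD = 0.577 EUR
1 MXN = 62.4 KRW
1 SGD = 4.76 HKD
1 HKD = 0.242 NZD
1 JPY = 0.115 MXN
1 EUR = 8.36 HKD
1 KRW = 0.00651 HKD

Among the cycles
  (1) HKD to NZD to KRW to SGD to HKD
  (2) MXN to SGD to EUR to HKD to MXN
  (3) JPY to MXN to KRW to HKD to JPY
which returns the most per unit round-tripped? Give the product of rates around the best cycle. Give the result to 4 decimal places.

(1) 0.242 × 590 × 0.00134 × 4.76 = 0.91071
(2) 0.0865 × 0.577 × 8.36 × 2.3 = 0.95968
(3) 0.115 × 62.4 × 0.00651 × 19.2 = 0.89694
Highest is cycle (2) at 0.9597 (≤1, no arbitrage).

0.9597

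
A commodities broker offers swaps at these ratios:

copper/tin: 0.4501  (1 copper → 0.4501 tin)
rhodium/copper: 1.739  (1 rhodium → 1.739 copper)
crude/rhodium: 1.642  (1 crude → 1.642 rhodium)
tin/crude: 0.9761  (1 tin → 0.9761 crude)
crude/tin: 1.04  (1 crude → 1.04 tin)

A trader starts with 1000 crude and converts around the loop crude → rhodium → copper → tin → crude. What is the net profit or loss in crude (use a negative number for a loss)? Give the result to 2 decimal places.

254.52

1000 crude × 1.642 = 1642 rhodium
1642 rhodium × 1.739 = 2855.438 copper
2855.438 copper × 0.4501 = 1285.2326438 tin
1285.2326438 tin × 0.9761 = 1254.51558361318 crude
Net change: 1254.51558361318 − 1000 = 254.51558361318 crude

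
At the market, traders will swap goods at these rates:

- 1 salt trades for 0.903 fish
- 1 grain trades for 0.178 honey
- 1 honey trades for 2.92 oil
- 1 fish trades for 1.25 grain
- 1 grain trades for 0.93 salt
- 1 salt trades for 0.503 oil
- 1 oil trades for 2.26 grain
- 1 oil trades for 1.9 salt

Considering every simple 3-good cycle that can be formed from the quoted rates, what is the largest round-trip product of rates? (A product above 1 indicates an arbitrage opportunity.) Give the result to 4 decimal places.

honey→oil→grain→honey: 2.92 × 2.26 × 0.178 = 1.17466
salt→oil→grain→salt: 0.503 × 2.26 × 0.93 = 1.05721
fish→grain→salt→fish: 1.25 × 0.93 × 0.903 = 1.04974
Maximum is honey→oil→grain→honey at 1.1747; arbitrage exists.

1.1747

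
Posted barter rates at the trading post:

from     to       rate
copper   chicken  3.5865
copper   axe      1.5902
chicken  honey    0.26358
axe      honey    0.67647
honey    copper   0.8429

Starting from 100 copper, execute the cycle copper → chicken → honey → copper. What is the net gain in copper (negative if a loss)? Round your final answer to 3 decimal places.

-20.318

100 copper × 3.5865 = 358.65 chicken
358.65 chicken × 0.26358 = 94.532967 honey
94.532967 honey × 0.8429 = 79.6818378843 copper
Net change: 79.6818378843 − 100 = -20.3181621157 copper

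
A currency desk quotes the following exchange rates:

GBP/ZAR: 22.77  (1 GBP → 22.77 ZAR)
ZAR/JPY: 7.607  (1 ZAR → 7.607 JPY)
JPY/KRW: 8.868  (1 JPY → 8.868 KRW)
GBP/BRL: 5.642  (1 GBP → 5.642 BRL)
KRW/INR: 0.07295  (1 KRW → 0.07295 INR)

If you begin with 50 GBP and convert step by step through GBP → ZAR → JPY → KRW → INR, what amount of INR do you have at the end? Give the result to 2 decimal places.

5602.70

50 GBP × 22.77 = 1138.5 ZAR
1138.5 ZAR × 7.607 = 8660.5695 JPY
8660.5695 JPY × 8.868 = 76801.930326 KRW
76801.930326 KRW × 0.07295 = 5602.7008172817 INR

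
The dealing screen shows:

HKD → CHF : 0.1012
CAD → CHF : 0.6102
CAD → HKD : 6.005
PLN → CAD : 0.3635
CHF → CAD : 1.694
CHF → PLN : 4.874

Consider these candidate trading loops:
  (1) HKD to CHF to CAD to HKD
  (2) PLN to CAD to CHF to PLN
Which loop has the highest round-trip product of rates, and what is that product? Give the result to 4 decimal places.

1.0811

(1) 0.1012 × 1.694 × 6.005 = 1.02945
(2) 0.3635 × 0.6102 × 4.874 = 1.08109
Highest is cycle (2) at 1.0811 (>1, arbitrage).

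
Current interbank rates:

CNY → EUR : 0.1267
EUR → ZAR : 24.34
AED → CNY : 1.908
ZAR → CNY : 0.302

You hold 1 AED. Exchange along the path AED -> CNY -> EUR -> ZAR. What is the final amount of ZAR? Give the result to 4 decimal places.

5.8840

1 AED × 1.908 = 1.908 CNY
1.908 CNY × 0.1267 = 0.2417436 EUR
0.2417436 EUR × 24.34 = 5.884039224 ZAR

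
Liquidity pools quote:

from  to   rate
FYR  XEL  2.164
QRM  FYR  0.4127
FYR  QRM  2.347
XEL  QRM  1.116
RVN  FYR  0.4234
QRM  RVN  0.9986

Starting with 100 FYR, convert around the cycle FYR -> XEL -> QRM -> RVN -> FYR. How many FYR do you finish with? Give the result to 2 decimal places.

100 FYR × 2.164 = 216.4 XEL
216.4 XEL × 1.116 = 241.5024 QRM
241.5024 QRM × 0.9986 = 241.16429664 RVN
241.16429664 RVN × 0.4234 = 102.108963197376 FYR

102.11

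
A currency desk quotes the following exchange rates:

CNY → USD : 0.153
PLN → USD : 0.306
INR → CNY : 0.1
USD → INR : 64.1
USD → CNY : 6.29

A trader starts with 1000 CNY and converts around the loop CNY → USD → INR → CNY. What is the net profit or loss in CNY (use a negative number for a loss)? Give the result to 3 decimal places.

-19.270

1000 CNY × 0.153 = 153 USD
153 USD × 64.1 = 9807.3 INR
9807.3 INR × 0.1 = 980.73 CNY
Net change: 980.73 − 1000 = -19.27 CNY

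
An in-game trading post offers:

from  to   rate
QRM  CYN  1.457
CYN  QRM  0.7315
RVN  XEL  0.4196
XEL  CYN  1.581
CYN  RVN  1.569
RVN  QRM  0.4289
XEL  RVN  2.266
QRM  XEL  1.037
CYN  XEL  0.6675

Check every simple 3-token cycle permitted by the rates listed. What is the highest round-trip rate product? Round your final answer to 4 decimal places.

XEL→CYN→QRM→XEL: 1.581 × 0.7315 × 1.037 = 1.19929
XEL→CYN→RVN→XEL: 1.581 × 1.569 × 0.4196 = 1.04086
XEL→RVN→QRM→XEL: 2.266 × 0.4289 × 1.037 = 1.00785
RVN→QRM→CYN→RVN: 0.4289 × 1.457 × 1.569 = 0.98048
Maximum is XEL→CYN→QRM→XEL at 1.1993; arbitrage exists.

1.1993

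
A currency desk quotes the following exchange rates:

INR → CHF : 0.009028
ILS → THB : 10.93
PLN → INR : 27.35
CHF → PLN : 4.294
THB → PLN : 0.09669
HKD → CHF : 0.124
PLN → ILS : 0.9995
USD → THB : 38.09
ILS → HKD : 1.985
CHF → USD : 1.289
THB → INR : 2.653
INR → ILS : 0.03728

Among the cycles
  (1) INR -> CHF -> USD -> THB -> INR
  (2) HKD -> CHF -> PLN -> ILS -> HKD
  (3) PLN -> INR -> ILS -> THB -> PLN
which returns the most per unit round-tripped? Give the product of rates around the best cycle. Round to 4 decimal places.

1.1760

(1) 0.009028 × 1.289 × 38.09 × 2.653 = 1.17596
(2) 0.124 × 4.294 × 0.9995 × 1.985 = 1.05640
(3) 27.35 × 0.03728 × 10.93 × 0.09669 = 1.07754
Highest is cycle (1) at 1.1760 (>1, arbitrage).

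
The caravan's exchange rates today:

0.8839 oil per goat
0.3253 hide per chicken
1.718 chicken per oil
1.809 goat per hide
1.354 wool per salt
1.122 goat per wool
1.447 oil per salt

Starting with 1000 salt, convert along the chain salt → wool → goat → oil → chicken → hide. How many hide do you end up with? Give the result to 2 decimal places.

1000 salt × 1.354 = 1354 wool
1354 wool × 1.122 = 1519.188 goat
1519.188 goat × 0.8839 = 1342.8102732 oil
1342.8102732 oil × 1.718 = 2306.9480493576 chicken
2306.9480493576 chicken × 0.3253 = 750.45020045602728 hide

750.45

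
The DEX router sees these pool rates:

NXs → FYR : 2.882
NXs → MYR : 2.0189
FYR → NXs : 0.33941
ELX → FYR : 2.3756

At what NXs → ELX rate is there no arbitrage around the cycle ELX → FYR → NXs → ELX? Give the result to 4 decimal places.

Known legs of the cycle: 2.3756 × 0.33941 = 0.806302396
For no arbitrage the full-cycle product must be 1, so the missing rate is 1 / 0.806302396 ≈ 1.240229.

1.2402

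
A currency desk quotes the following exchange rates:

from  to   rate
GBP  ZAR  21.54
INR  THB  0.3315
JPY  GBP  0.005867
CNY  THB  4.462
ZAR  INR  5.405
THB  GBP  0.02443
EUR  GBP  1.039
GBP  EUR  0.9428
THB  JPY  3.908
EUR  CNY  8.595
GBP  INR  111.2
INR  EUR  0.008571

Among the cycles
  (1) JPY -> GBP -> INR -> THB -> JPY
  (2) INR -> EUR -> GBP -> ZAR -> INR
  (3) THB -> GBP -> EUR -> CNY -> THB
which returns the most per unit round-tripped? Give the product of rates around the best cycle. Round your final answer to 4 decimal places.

(1) 0.005867 × 111.2 × 0.3315 × 3.908 = 0.84520
(2) 0.008571 × 1.039 × 21.54 × 5.405 = 1.03678
(3) 0.02443 × 0.9428 × 8.595 × 4.462 = 0.88332
Highest is cycle (2) at 1.0368 (>1, arbitrage).

1.0368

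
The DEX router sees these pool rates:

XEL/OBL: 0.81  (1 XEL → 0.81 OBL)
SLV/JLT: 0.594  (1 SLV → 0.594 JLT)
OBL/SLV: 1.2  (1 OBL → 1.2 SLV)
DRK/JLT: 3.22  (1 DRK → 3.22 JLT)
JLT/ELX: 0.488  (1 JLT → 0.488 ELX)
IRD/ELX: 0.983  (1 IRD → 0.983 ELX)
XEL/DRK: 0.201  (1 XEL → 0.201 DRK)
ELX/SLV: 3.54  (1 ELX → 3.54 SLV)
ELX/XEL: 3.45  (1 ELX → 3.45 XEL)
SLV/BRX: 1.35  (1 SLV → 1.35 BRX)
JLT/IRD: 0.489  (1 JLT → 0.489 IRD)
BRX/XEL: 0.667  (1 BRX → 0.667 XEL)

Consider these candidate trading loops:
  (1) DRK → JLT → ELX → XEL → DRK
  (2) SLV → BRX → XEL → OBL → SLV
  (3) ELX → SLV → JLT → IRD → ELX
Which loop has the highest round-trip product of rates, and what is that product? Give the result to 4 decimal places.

(1) 3.22 × 0.488 × 3.45 × 0.201 = 1.08966
(2) 1.35 × 0.667 × 0.81 × 1.2 = 0.87524
(3) 3.54 × 0.594 × 0.489 × 0.983 = 1.01077
Highest is cycle (1) at 1.0897 (>1, arbitrage).

1.0897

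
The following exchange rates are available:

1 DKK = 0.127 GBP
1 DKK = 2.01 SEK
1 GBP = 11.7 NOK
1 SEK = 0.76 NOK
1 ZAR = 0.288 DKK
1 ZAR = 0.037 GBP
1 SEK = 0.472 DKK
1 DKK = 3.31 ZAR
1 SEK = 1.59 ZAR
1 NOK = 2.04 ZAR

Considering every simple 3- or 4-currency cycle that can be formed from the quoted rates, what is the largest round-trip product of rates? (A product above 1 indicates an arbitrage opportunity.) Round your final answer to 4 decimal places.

SEK→ZAR→DKK→SEK: 1.59 × 0.288 × 2.01 = 0.92042
SEK→NOK→ZAR→DKK→SEK: 0.76 × 2.04 × 0.288 × 2.01 = 0.89750
NOK→ZAR→GBP→NOK: 2.04 × 0.037 × 11.7 = 0.88312
NOK→ZAR→DKK→GBP→NOK: 2.04 × 0.288 × 0.127 × 11.7 = 0.87300
Maximum is SEK→ZAR→DKK→SEK at 0.9204; no arbitrage — every cycle loses value.

0.9204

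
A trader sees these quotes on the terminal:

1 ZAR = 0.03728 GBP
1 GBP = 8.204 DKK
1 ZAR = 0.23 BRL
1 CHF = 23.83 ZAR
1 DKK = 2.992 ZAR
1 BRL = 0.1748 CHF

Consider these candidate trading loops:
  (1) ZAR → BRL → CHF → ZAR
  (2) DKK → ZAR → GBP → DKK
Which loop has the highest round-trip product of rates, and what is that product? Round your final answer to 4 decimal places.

0.9581

(1) 0.23 × 0.1748 × 23.83 = 0.95806
(2) 2.992 × 0.03728 × 8.204 = 0.91509
Highest is cycle (1) at 0.9581 (≤1, no arbitrage).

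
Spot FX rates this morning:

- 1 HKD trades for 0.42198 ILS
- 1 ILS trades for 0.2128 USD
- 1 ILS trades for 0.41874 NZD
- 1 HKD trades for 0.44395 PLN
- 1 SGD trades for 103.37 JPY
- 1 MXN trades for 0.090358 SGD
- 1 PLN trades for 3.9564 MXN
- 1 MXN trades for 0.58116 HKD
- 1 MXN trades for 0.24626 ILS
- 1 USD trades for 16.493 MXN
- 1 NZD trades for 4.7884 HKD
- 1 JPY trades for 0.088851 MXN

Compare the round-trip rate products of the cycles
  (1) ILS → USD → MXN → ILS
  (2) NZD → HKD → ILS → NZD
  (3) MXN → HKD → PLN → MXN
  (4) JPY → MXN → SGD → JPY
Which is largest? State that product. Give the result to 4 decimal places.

(1) 0.2128 × 16.493 × 0.24626 = 0.86430
(2) 4.7884 × 0.42198 × 0.41874 = 0.84611
(3) 0.58116 × 0.44395 × 3.9564 = 1.02077
(4) 0.088851 × 0.090358 × 103.37 = 0.82990
Highest is cycle (3) at 1.0208 (>1, arbitrage).

1.0208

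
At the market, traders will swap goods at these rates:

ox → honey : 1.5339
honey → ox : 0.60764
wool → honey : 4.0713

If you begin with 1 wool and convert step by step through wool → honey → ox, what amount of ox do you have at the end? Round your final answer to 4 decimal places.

2.4739

1 wool × 4.0713 = 4.0713 honey
4.0713 honey × 0.60764 = 2.473884732 ox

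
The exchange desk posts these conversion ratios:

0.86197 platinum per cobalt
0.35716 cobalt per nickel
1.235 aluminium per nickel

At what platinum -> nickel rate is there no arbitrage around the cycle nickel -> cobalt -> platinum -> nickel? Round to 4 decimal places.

Known legs of the cycle: 0.35716 × 0.86197 = 0.3078612052
For no arbitrage the full-cycle product must be 1, so the missing rate is 1 / 0.3078612052 ≈ 3.248217.

3.2482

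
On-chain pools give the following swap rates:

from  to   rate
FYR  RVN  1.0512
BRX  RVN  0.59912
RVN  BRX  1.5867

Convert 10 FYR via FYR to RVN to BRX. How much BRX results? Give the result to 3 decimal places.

16.679

10 FYR × 1.0512 = 10.512 RVN
10.512 RVN × 1.5867 = 16.6793904 BRX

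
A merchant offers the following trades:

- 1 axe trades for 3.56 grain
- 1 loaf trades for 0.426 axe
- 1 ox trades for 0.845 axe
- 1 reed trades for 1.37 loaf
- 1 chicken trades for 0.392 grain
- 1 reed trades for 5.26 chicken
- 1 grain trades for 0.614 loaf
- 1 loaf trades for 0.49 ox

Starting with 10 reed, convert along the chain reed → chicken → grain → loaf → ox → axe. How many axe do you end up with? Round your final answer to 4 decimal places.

10 reed × 5.26 = 52.6 chicken
52.6 chicken × 0.392 = 20.6192 grain
20.6192 grain × 0.614 = 12.6601888 loaf
12.6601888 loaf × 0.49 = 6.203492512 ox
6.203492512 ox × 0.845 = 5.24195117264 axe

5.2420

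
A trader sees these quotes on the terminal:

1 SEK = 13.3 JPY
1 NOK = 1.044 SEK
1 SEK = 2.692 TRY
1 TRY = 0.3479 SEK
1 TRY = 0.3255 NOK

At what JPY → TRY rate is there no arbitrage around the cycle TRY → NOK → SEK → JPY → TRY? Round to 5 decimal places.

Known legs of the cycle: 0.3255 × 1.044 × 13.3 = 4.5196326
For no arbitrage the full-cycle product must be 1, so the missing rate is 1 / 4.5196326 ≈ 0.2212569.

0.22126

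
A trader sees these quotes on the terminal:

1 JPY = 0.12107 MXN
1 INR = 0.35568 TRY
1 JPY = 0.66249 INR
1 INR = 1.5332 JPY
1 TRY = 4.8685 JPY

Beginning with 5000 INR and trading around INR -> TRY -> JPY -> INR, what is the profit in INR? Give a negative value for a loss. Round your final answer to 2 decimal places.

735.93

5000 INR × 0.35568 = 1778.4 TRY
1778.4 TRY × 4.8685 = 8658.1404 JPY
8658.1404 JPY × 0.66249 = 5735.931433596 INR
Net change: 5735.931433596 − 5000 = 735.931433596 INR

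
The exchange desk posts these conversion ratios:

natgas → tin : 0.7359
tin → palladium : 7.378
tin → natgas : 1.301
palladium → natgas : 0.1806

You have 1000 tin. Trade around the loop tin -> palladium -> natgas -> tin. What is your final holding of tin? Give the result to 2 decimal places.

980.56

1000 tin × 7.378 = 7378 palladium
7378 palladium × 0.1806 = 1332.4668 natgas
1332.4668 natgas × 0.7359 = 980.56231812 tin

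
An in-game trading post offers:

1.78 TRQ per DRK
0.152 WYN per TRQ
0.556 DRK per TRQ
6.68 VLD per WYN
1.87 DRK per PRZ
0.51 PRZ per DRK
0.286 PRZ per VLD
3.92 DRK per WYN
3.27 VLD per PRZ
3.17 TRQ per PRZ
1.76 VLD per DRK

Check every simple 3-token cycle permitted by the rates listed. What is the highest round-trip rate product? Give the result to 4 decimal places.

WYN→DRK→TRQ→WYN: 3.92 × 1.78 × 0.152 = 1.06060
PRZ→DRK→VLD→PRZ: 1.87 × 1.76 × 0.286 = 0.94128
PRZ→TRQ→DRK→PRZ: 3.17 × 0.556 × 0.51 = 0.89889
Maximum is WYN→DRK→TRQ→WYN at 1.0606; arbitrage exists.

1.0606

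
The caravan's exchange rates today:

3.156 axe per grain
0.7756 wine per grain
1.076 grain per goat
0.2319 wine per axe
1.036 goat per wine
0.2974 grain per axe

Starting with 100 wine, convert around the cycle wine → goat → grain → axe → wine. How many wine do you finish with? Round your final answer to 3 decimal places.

100 wine × 1.036 = 103.6 goat
103.6 goat × 1.076 = 111.4736 grain
111.4736 grain × 3.156 = 351.8106816 axe
351.8106816 axe × 0.2319 = 81.58489706304 wine

81.585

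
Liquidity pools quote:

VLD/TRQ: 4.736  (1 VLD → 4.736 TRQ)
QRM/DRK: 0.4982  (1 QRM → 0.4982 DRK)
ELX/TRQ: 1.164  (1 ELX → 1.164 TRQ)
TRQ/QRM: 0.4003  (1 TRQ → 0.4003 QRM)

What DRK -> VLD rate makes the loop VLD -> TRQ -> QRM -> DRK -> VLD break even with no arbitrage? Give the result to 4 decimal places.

1.0588

Known legs of the cycle: 4.736 × 0.4003 × 0.4982 = 0.94449792256
For no arbitrage the full-cycle product must be 1, so the missing rate is 1 / 0.94449792256 ≈ 1.058764.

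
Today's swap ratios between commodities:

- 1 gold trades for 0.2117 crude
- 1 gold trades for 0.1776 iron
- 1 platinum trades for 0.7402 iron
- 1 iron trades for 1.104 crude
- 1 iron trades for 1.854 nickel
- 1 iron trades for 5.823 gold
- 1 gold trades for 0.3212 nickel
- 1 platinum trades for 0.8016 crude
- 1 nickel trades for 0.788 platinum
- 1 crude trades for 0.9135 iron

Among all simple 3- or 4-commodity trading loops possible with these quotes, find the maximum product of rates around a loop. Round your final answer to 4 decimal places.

1.1261

crude→iron→gold→crude: 0.9135 × 5.823 × 0.2117 = 1.12610
platinum→iron→gold→nickel→platinum: 0.7402 × 5.823 × 0.3212 × 0.788 = 1.09093
platinum→iron→nickel→platinum: 0.7402 × 1.854 × 0.788 = 1.08140
platinum→crude→iron→nickel→platinum: 0.8016 × 0.9135 × 1.854 × 0.788 = 1.06980
Maximum is crude→iron→gold→crude at 1.1261; arbitrage exists.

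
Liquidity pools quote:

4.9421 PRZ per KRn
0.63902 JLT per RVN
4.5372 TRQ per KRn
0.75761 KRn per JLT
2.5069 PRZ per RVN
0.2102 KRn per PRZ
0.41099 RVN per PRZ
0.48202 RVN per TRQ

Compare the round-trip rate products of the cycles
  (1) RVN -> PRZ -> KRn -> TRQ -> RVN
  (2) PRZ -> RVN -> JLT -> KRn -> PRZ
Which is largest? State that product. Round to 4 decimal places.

(1) 2.5069 × 0.2102 × 4.5372 × 0.48202 = 1.15245
(2) 0.41099 × 0.63902 × 0.75761 × 4.9421 = 0.98334
Highest is cycle (1) at 1.1525 (>1, arbitrage).

1.1525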